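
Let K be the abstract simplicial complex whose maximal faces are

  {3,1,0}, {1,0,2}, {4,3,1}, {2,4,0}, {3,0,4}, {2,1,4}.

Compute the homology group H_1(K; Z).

Order the vertices as 0 < 1 < 2 < 3 < 4. Listing each simplex with vertices in this order, K has dimension 2 with simplices:

  0-simplices (5): [0], [1], [2], [3], [4]
  1-simplices (9): [0,1], [0,2], [0,3], [0,4], [1,2], [1,3], [1,4], [2,4], [3,4]
  2-simplices (6): [0,1,2], [0,1,3], [0,2,4], [0,3,4], [1,2,4], [1,3,4]

Hence C_0 ≅ Z^5, C_1 ≅ Z^9, C_2 ≅ Z^6.

The boundary map ∂_1: C_1 → C_0 maps an edge to its endpoints' difference, ∂[p,q] = q − p.
As a 5×9 matrix over Z this has rank 4, with invariant factors (1,1,1,1).

Boundary ∂_2: C_2 → C_1 maps a triangle to the signed sum of its edges. For instance
  ∂[0,1,3] = [1,3] − [0,3] + [0,1],
  ∂[1,2,4] = [2,4] − [1,4] + [1,2].
As a 9×6 matrix over Z this has rank 5, with invariant factors (1,1,1,1,1).

Now H_k = ker ∂_k / im ∂_{k+1}, so:

  H_1: rank ker ∂_1 − rank ∂_2 = (9 − 4) − 5 = 0, and the invariant factors of ∂_2 are all 1, so H_1 ≅ 0.

(K is a triangulation of the 2-sphere S^2.)

H_1 ≅ 0.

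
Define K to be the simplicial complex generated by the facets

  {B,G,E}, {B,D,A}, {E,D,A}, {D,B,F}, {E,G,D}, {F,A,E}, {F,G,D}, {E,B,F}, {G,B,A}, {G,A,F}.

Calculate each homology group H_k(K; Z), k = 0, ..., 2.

Take the total order A < B < D < E < F < G on the vertex set. Then K (dimension 2) consists of the simplices:

  0-simplices (6): A, B, D, E, F, G
  1-simplices (15): AB, AD, AE, AF, AG, BD, BE, BF, BG, DE, DF, DG, EF, EG, FG
  2-simplices (10): ABD, ABG, ADE, AEF, AFG, BDF, BEF, BEG, DEG, DFG

Hence C_0 ≅ Z^6, C_1 ≅ Z^15, C_2 ≅ Z^10.

The boundary map ∂_1: C_1 → C_0 maps an edge to its endpoints' difference, ∂[p,q] = q − p.
The resulting 6×15 matrix has rank 5, and its Smith normal form has invariant factors (1,1,1,1,1).

Boundary ∂_2: C_2 → C_1 maps a triangle to the signed sum of its edges. For instance
  ∂ABG = BG − AG + AB,
  ∂ADE = DE − AE + AD.
This gives a 15×10 integer matrix of rank 10; reducing to Smith normal form yields diagonal entries (1,1,1,1,1,1,1,1,1,2).

Reading off H_k = ker ∂_k / im ∂_{k+1}:

  H_0: rank C_0 − rank ∂_1 = 6 − 5 = 1, and the invariant factors of ∂_1 are all 1, so H_0 ≅ Z.
  H_1: rank ker ∂_1 − rank ∂_2 = (15 − 5) − 10 = 0, and ∂_2 has invariant factor 2 > 1, so H_1 ≅ Z/2.
  H_2: rank ker ∂_2 − rank ∂_3 = (10 − 10) − 0 = 0, and there is no ∂_3, so H_2 ≅ 0.

As a check, the Euler characteristic is 6 − 15 + 10 = 1, which agrees with 1 − 0 + 0 = 1.
(K is a triangulation of the real projective plane RP^2.)

H_0 = Z,  H_1 = Z/2,  H_2 = 0.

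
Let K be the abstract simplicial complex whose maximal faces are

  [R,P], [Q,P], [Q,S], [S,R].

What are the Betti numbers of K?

We work with the vertex ordering P < Q < R < S. The simplices of K, each written with vertices in increasing order, are:

  0-simplices (4): P, Q, R, S
  1-simplices (4): PQ, PR, QS, RS

Hence C_0 ≅ Z^4, C_1 ≅ Z^4.

The boundary map ∂_1: C_1 → C_0 sends each edge [p,q] (with p < q) to q − p.
As a 4×4 matrix over Z this has rank 3, with invariant factors (1,1,1).

Computing H_k = (kernel of ∂_k) / (image of ∂_{k+1}):

  H_0: rank C_0 − rank ∂_1 = 4 − 3 = 1, and the invariant factors of ∂_1 are all 1, so H_0 = Z.
  H_1: rank ker ∂_1 − rank ∂_2 = (4 − 3) − 0 = 1, and there is no ∂_2, so H_1 = Z.

(K is a triangulation of the circle S^1.)

Hence the Betti numbers are b_0 = 1, b_1 = 1.

b_0 = 1, b_1 = 1.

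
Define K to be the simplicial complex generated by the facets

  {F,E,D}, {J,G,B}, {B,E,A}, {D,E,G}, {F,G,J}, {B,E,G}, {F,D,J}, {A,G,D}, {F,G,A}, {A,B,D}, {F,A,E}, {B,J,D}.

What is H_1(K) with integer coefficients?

H_1 ≅ Z_2.

Take the total order A < B < D < E < F < G < J on the vertex set. Then K (dimension 2) consists of the simplices:

  0-simplices (7): A, B, D, E, F, G, J
  1-simplices (18): AB, AD, AE, AF, AG, BD, BE, BG, BJ, DE, DF, DG, DJ, EF, EG, FG, FJ, GJ
  2-simplices (12): ABD, ABE, ADG, AEF, AFG, BDJ, BEG, BGJ, DEF, DEG, DFJ, FGJ

Hence C_0 ≅ Z^7, C_1 ≅ Z^18, C_2 ≅ Z^12.

Boundary ∂_1: C_1 → C_0 is given by ∂[p,q] = [q] − [p]. For instance
  ∂DF = F − D.
As a 7×18 matrix over Z this has rank 6, with invariant factors (1,1,1,1,1,1).

The boundary map ∂_2: C_2 → C_1 acts by ∂[p,q,r] = [q,r] − [p,r] + [p,q]. For instance
  ∂DFJ = FJ − DJ + DF,
  ∂AFG = FG − AG + AF.
This gives a 18×12 integer matrix of rank 12; reducing to Smith normal form yields diagonal entries (1,1,1,1,1,1,1,1,1,1,1,2).

Reading off H_k = ker ∂_k / im ∂_{k+1}:

  H_1: rank ker ∂_1 − rank ∂_2 = (18 − 6) − 12 = 0, and ∂_2 has invariant factor 2 > 1, so H_1 = Z_2.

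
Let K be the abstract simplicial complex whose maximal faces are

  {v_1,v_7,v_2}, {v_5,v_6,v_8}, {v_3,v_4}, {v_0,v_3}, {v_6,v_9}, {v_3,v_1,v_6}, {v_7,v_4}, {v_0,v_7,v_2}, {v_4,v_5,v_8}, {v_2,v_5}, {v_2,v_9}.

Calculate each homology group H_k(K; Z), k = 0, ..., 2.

H_0 ≅ Z,  H_1 ≅ Z^5,  H_2 = 0.

Order the vertices as v_0 < v_1 < v_2 < v_3 < v_4 < v_5 < v_6 < v_7 < v_8 < v_9. Listing each simplex with vertices in this order, K has dimension 2 with simplices:

  0-simplices (10): [v_0], [v_1], [v_2], [v_3], [v_4], [v_5], [v_6], [v_7], [v_8], [v_9]
  1-simplices (19): (19 of them)
  2-simplices (5): [v_0,v_2,v_7], [v_1,v_2,v_7], [v_1,v_3,v_6], [v_4,v_5,v_8], [v_5,v_6,v_8]

so the chain groups are C_0 ≅ Z^10, C_1 ≅ Z^19, C_2 ≅ Z^5.

∂_1: C_1 → C_0 sends each edge [p,q] (with p < q) to q − p.
As a 10×19 matrix over Z this has rank 9, with invariant factors (1,1,1,1,1,1,1,1,1).

The boundary map ∂_2: C_2 → C_1 acts by ∂[p,q,r] = [q,r] − [p,r] + [p,q]. For instance
  ∂[v_1,v_2,v_7] = [v_2,v_7] − [v_1,v_7] + [v_1,v_2],
  ∂[v_4,v_5,v_8] = [v_5,v_8] − [v_4,v_8] + [v_4,v_5].
The resulting 19×5 matrix has rank 5, and its Smith normal form has invariant factors (1,1,1,1,1).

From H_k ≅ ker(∂_k) / im(∂_{k+1}) we obtain:

  H_0: rank C_0 − rank ∂_1 = 10 − 9 = 1, and the invariant factors of ∂_1 are all 1, so H_0 ≅ Z.
  H_1: rank ker ∂_1 − rank ∂_2 = (19 − 9) − 5 = 5, and the invariant factors of ∂_2 are all 1, so H_1 ≅ Z^5.
  H_2: rank ker ∂_2 − rank ∂_3 = (5 − 5) − 0 = 0, and there is no ∂_3, so H_2 ≅ 0.

As a check, the Euler characteristic is 10 − 19 + 5 = -4, which agrees with 1 − 5 + 0 = -4.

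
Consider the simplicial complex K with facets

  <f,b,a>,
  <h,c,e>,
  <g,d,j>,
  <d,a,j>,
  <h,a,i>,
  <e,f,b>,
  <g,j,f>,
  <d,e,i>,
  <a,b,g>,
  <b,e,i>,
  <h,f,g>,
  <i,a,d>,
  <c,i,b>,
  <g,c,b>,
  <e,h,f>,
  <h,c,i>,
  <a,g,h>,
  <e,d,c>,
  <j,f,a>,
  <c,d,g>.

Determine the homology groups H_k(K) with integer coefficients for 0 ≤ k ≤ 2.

H_0 ≅ Z,  H_1 ≅ Z ⊕ Z_2,  H_2 = 0.

Fix the vertex order a < b < c < d < e < f < g < h < i < j and write every simplex with vertices in increasing order. Then dim K = 2 and the simplices of K are:

  0-simplices (10): a, b, c, d, e, f, g, h, i, j
  1-simplices (30): ab, ad, af, ag, ah, ai, aj, bc, be, bf, bg, bi, cd, ce, cg, ch, ci, de, dg, di, dj, ef, eh, ei, fg, fh, fj, gh, gj, hi
  2-simplices (20): abf, abg, adi, adj, afj, agh, ahi, bcg, bci, bef, bei, cde, cdg, ceh, chi, dei, dgj, efh, fgh, fgj

so the chain groups are C_0 ≅ Z^10, C_1 ≅ Z^30, C_2 ≅ Z^20.

Boundary ∂_1: C_1 → C_0 is given by ∂[p,q] = [q] − [p]. For instance
  ∂di = i − d.
The 10×30 boundary matrix has rank 9 and Smith normal form diag(1,1,1,1,1,1,1,1,1).

The boundary map ∂_2: C_2 → C_1 sends each 2-simplex [p,q,r] to [q,r] − [p,r] + [p,q]. For instance
  ∂efh = fh − eh + ef,
  ∂abf = bf − af + ab.
This gives a 30×20 integer matrix of rank 20; reducing to Smith normal form yields diagonal entries (1,1,1,1,1,1,1,1,1,1,1,1,1,1,1,1,1,1,1,2).

Reading off H_k = ker ∂_k / im ∂_{k+1}:

  H_0: rank C_0 − rank ∂_1 = 10 − 9 = 1, and the invariant factors of ∂_1 are all 1, so H_0 ≅ Z.
  H_1: rank ker ∂_1 − rank ∂_2 = (30 − 9) − 20 = 1, and ∂_2 has invariant factor 2 > 1, so H_1 ≅ Z ⊕ Z_2.
  H_2: rank ker ∂_2 − rank ∂_3 = (20 − 20) − 0 = 0, and there is no ∂_3, so H_2 ≅ 0.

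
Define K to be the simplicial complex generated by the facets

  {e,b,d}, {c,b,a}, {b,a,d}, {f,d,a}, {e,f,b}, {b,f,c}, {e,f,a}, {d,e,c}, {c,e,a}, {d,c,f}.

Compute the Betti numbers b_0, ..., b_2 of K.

b_0 = 1, b_1 = 0, b_2 = 0.

K has 6 vertices, 15 edges, 10 triangles.
rank ∂_0 = 0, rank ∂_1 = 5 ⇒ b_0 = 6 − 0 − 5 = 1; all invariant factors of ∂_1 are 1 so no torsion. So H_0 = Z.
rank ∂_1 = 5, rank ∂_2 = 10 ⇒ b_1 = 15 − 5 − 10 = 0; ∂_2 has invariant factor(s) [2] giving torsion. So H_1 = Z/2Z.
rank ∂_2 = 10, rank ∂_3 = 0 ⇒ b_2 = 10 − 10 − 0 = 0. So H_2 = 0.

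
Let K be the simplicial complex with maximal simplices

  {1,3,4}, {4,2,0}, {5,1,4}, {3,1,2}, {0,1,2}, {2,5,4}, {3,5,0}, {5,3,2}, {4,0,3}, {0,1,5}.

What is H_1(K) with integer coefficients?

Fix the vertex order 0 < 1 < 2 < 3 < 4 < 5 and write every simplex with vertices in increasing order. Then dim K = 2 and the simplices of K are:

  0-simplices (6): [0], [1], [2], [3], [4], [5]
  1-simplices (15): [0,1], [0,2], [0,3], [0,4], [0,5], [1,2], [1,3], [1,4], [1,5], [2,3], [2,4], [2,5], [3,4], [3,5], [4,5]
  2-simplices (10): [0,1,2], [0,1,5], [0,2,4], [0,3,4], [0,3,5], [1,2,3], [1,3,4], [1,4,5], [2,3,5], [2,4,5]

giving chain groups C_0 ≅ Z^6, C_1 ≅ Z^15, C_2 ≅ Z^10.

Boundary ∂_1: C_1 → C_0 maps an edge to its endpoints' difference, ∂[p,q] = q − p.
The 6×15 boundary matrix has rank 5 and Smith normal form diag(1,1,1,1,1).

∂_2: C_2 → C_1 sends each 2-simplex [p,q,r] to [q,r] − [p,r] + [p,q]. For instance
  ∂[0,1,5] = [1,5] − [0,5] + [0,1],
  ∂[1,4,5] = [4,5] − [1,5] + [1,4].
The resulting 15×10 matrix has rank 10, and its Smith normal form has invariant factors (1,1,1,1,1,1,1,1,1,2).

Reading off H_k = ker ∂_k / im ∂_{k+1}:

  H_1: rank ker ∂_1 − rank ∂_2 = (15 − 5) − 10 = 0, and ∂_2 has invariant factor 2 > 1, so H_1 ≅ Z/2.

(K is a triangulation of the real projective plane RP^2.)

H_1 = Z/2.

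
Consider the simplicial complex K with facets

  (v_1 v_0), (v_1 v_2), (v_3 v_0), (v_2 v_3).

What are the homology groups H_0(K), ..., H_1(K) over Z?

Order the vertices as v_0 < v_1 < v_2 < v_3. Listing each simplex with vertices in this order, K has dimension 1 with simplices:

  0-simplices (4): [v_0], [v_1], [v_2], [v_3]
  1-simplices (4): [v_0,v_1], [v_0,v_3], [v_1,v_2], [v_2,v_3]

so the chain groups are C_0 ≅ Z^4, C_1 ≅ Z^4.

Boundary ∂_1: C_1 → C_0 sends each edge [p,q] (with p < q) to q − p. For instance
  ∂[v_0,v_1] = [v_1] − [v_0].
The resulting 4×4 matrix has rank 3, and its Smith normal form has invariant factors (1,1,1).

From H_k ≅ ker(∂_k) / im(∂_{k+1}) we obtain:

  H_0: rank C_0 − rank ∂_1 = 4 − 3 = 1, and the invariant factors of ∂_1 are all 1, so H_0 = Z.
  H_1: rank ker ∂_1 − rank ∂_2 = (4 − 3) − 0 = 1, and there is no ∂_2, so H_1 = Z.

H_0 ≅ Z,  H_1 ≅ Z.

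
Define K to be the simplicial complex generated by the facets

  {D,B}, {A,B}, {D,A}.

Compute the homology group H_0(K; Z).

H_0 ≅ Z.

Order the vertices as A < B < D. Listing each simplex with vertices in this order, K has dimension 1 with simplices:

  0-simplices (3): A, B, D
  1-simplices (3): AB, AD, BD

so the chain groups are C_0 ≅ Z^3, C_1 ≅ Z^3.

Boundary ∂_1: C_1 → C_0 maps an edge to its endpoints' difference, ∂[p,q] = q − p.
The resulting 3×3 matrix has rank 2, and its Smith normal form has invariant factors (1,1).

Reading off H_k = ker ∂_k / im ∂_{k+1}:

  H_0: rank C_0 − rank ∂_1 = 3 − 2 = 1, and the invariant factors of ∂_1 are all 1, so H_0 ≅ Z.

(K is a triangulation of the circle S^1.)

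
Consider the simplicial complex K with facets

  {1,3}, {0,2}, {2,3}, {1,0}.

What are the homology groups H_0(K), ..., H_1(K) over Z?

Take the total order 0 < 1 < 2 < 3 on the vertex set. Then K (dimension 1) consists of the simplices:

  0-simplices (4): [0], [1], [2], [3]
  1-simplices (4): [0,1], [0,2], [1,3], [2,3]

Hence C_0 ≅ Z^4, C_1 ≅ Z^4.

The boundary map ∂_1: C_1 → C_0 is given by ∂[p,q] = [q] − [p]. For instance
  ∂[0,2] = [2] − [0].
This gives a 4×4 integer matrix of rank 3; reducing to Smith normal form yields diagonal entries (1,1,1).

Computing H_k = (kernel of ∂_k) / (image of ∂_{k+1}):

  H_0: rank C_0 − rank ∂_1 = 4 − 3 = 1, and the invariant factors of ∂_1 are all 1, so H_0 = Z.
  H_1: rank ker ∂_1 − rank ∂_2 = (4 − 3) − 0 = 1, and there is no ∂_2, so H_1 = Z.

As a check, the Euler characteristic is 4 − 4 = 0, which agrees with 1 − 1 = 0.

H_0 = Z,  H_1 = Z.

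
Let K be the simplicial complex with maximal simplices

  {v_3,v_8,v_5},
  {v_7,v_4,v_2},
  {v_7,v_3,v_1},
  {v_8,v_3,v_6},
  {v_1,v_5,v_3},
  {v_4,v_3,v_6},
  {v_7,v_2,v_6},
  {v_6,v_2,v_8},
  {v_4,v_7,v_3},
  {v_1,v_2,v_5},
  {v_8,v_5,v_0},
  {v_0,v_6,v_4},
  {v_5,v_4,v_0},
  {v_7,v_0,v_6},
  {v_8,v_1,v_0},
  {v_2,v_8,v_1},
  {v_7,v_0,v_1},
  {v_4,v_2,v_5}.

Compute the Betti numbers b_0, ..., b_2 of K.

Take the total order v_0 < v_1 < v_2 < v_3 < v_4 < v_5 < v_6 < v_7 < v_8 on the vertex set. Then K (dimension 2) consists of the simplices:

  0-simplices (9): [v_0], [v_1], [v_2], [v_3], [v_4], [v_5], [v_6], [v_7], [v_8]
  1-simplices (27): (27 of them)
  2-simplices (18): (18 of them)

so the chain groups are C_0 ≅ Z^9, C_1 ≅ Z^27, C_2 ≅ Z^18.

∂_1: C_1 → C_0 sends each edge [p,q] (with p < q) to q − p. For instance
  ∂[v_3,v_5] = [v_5] − [v_3].
As a 9×27 matrix over Z this has rank 8, with invariant factors (1,1,1,1,1,1,1,1).

The boundary map ∂_2: C_2 → C_1 maps a triangle to the signed sum of its edges. For instance
  ∂[v_2,v_6,v_7] = [v_6,v_7] − [v_2,v_7] + [v_2,v_6],
  ∂[v_1,v_2,v_5] = [v_2,v_5] − [v_1,v_5] + [v_1,v_2].
This gives a 27×18 integer matrix of rank 18; reducing to Smith normal form yields diagonal entries (1,1,1,1,1,1,1,1,1,1,1,1,1,1,1,1,1,2).

Computing H_k = (kernel of ∂_k) / (image of ∂_{k+1}):

  H_0: rank C_0 − rank ∂_1 = 9 − 8 = 1, and the invariant factors of ∂_1 are all 1, so H_0 = Z.
  H_1: rank ker ∂_1 − rank ∂_2 = (27 − 8) − 18 = 1, and ∂_2 has invariant factor 2 > 1, so H_1 = Z ⊕ Z/2.
  H_2: rank ker ∂_2 − rank ∂_3 = (18 − 18) − 0 = 0, and there is no ∂_3, so H_2 = 0.

(K is a triangulation of the Klein bottle.)

Hence the Betti numbers are b_0 = 1, b_1 = 1, b_2 = 0.

b_0 = 1, b_1 = 1, b_2 = 0.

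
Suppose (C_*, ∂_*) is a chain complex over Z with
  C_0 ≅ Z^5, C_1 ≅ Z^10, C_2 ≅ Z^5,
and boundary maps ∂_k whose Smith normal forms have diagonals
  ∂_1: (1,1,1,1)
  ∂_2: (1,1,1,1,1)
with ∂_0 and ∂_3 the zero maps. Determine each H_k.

H_0 ≅ Z,  H_1 ≅ Z,  H_2 = 0.

H_0: b_0 = 5 − 0 − 4 = 1; torsion from ∂_1 factors > 1: none. So H_0 ≅ Z.
H_1: b_1 = 10 − 4 − 5 = 1; torsion from ∂_2 factors > 1: none. So H_1 ≅ Z.
H_2: b_2 = 5 − 5 − 0 = 0; torsion from ∂_3 factors > 1: none. So H_2 ≅ 0.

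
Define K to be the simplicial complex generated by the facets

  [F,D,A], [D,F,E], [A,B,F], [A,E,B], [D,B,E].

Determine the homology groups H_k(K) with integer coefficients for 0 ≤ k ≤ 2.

Take the total order A < B < D < E < F on the vertex set. Then K (dimension 2) consists of the simplices:

  0-simplices (5): A, B, D, E, F
  1-simplices (10): AB, AD, AE, AF, BD, BE, BF, DE, DF, EF
  2-simplices (5): ABE, ABF, ADF, BDE, DEF

so the chain groups are C_0 ≅ Z^5, C_1 ≅ Z^10, C_2 ≅ Z^5.

The boundary map ∂_1: C_1 → C_0 maps an edge to its endpoints' difference, ∂[p,q] = q − p. For instance
  ∂BF = F − B.
This gives a 5×10 integer matrix of rank 4; reducing to Smith normal form yields diagonal entries (1,1,1,1).

∂_2: C_2 → C_1 sends each 2-simplex [p,q,r] to [q,r] − [p,r] + [p,q]. For instance
  ∂BDE = DE − BE + BD,
  ∂ABE = BE − AE + AB.
As a 10×5 matrix over Z this has rank 5, with invariant factors (1,1,1,1,1).

Now H_k = ker ∂_k / im ∂_{k+1}, so:

  H_0: rank C_0 − rank ∂_1 = 5 − 4 = 1, and the invariant factors of ∂_1 are all 1, so H_0 ≅ Z.
  H_1: rank ker ∂_1 − rank ∂_2 = (10 − 4) − 5 = 1, and the invariant factors of ∂_2 are all 1, so H_1 ≅ Z.
  H_2: rank ker ∂_2 − rank ∂_3 = (5 − 5) − 0 = 0, and there is no ∂_3, so H_2 ≅ 0.

H_0 ≅ Z,  H_1 ≅ Z,  H_2 = 0.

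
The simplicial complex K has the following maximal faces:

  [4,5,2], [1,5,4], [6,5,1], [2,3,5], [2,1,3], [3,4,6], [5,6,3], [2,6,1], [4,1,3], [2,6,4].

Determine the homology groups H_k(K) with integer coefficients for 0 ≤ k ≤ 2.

Take the total order 1 < 2 < 3 < 4 < 5 < 6 on the vertex set. Then K (dimension 2) consists of the simplices:

  0-simplices (6): [1], [2], [3], [4], [5], [6]
  1-simplices (15): [1,2], [1,3], [1,4], [1,5], [1,6], [2,3], [2,4], [2,5], [2,6], [3,4], [3,5], [3,6], [4,5], [4,6], [5,6]
  2-simplices (10): [1,2,3], [1,2,6], [1,3,4], [1,4,5], [1,5,6], [2,3,5], [2,4,5], [2,4,6], [3,4,6], [3,5,6]

giving chain groups C_0 ≅ Z^6, C_1 ≅ Z^15, C_2 ≅ Z^10.

Boundary ∂_1: C_1 → C_0 is given by ∂[p,q] = [q] − [p].
The resulting 6×15 matrix has rank 5, and its Smith normal form has invariant factors (1,1,1,1,1).

The boundary map ∂_2: C_2 → C_1 maps a triangle to the signed sum of its edges. For instance
  ∂[1,2,3] = [2,3] − [1,3] + [1,2],
  ∂[1,2,6] = [2,6] − [1,6] + [1,2].
The 15×10 boundary matrix has rank 10 and Smith normal form diag(1,1,1,1,1,1,1,1,1,2).

From H_k ≅ ker(∂_k) / im(∂_{k+1}) we obtain:

  H_0: rank C_0 − rank ∂_1 = 6 − 5 = 1, and the invariant factors of ∂_1 are all 1, so H_0 ≅ Z.
  H_1: rank ker ∂_1 − rank ∂_2 = (15 − 5) − 10 = 0, and ∂_2 has invariant factor 2 > 1, so H_1 ≅ Z_2.
  H_2: rank ker ∂_2 − rank ∂_3 = (10 − 10) − 0 = 0, and there is no ∂_3, so H_2 ≅ 0.

(K is a triangulation of the real projective plane RP^2.)

H_0 ≅ Z,  H_1 ≅ Z_2,  H_2 = 0.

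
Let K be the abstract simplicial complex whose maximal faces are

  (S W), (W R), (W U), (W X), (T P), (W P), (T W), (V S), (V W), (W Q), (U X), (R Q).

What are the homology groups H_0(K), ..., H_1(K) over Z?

We work with the vertex ordering P < Q < R < S < T < U < V < W < X. The simplices of K, each written with vertices in increasing order, are:

  0-simplices (9): P, Q, R, S, T, U, V, W, X
  1-simplices (12): PT, PW, QR, QW, RW, SV, SW, TW, UW, UX, VW, WX

giving chain groups C_0 ≅ Z^9, C_1 ≅ Z^12.

∂_1: C_1 → C_0 sends each edge [p,q] (with p < q) to q − p. For instance
  ∂SW = W − S.
The resulting 9×12 matrix has rank 8, and its Smith normal form has invariant factors (1,1,1,1,1,1,1,1).

Now H_k = ker ∂_k / im ∂_{k+1}, so:

  H_0: rank C_0 − rank ∂_1 = 9 − 8 = 1, and the invariant factors of ∂_1 are all 1, so H_0 = Z.
  H_1: rank ker ∂_1 − rank ∂_2 = (12 − 8) − 0 = 4, and there is no ∂_2, so H_1 = Z^4.

(K is a triangulation of a wedge of 4 circles.)

H_0 = Z,  H_1 = Z^4.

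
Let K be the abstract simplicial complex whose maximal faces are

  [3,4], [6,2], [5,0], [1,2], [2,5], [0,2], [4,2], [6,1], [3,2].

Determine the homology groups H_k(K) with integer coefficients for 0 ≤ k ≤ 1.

H_0 = Z,  H_1 = Z^3.

Take the total order 0 < 1 < 2 < 3 < 4 < 5 < 6 on the vertex set. Then K (dimension 1) consists of the simplices:

  0-simplices (7): [0], [1], [2], [3], [4], [5], [6]
  1-simplices (9): [0,2], [0,5], [1,2], [1,6], [2,3], [2,4], [2,5], [2,6], [3,4]

Hence C_0 ≅ Z^7, C_1 ≅ Z^9.

∂_1: C_1 → C_0 maps an edge to its endpoints' difference, ∂[p,q] = q − p.
As a 7×9 matrix over Z this has rank 6, with invariant factors (1,1,1,1,1,1).

Computing H_k = (kernel of ∂_k) / (image of ∂_{k+1}):

  H_0: rank C_0 − rank ∂_1 = 7 − 6 = 1, and the invariant factors of ∂_1 are all 1, so H_0 ≅ Z.
  H_1: rank ker ∂_1 − rank ∂_2 = (9 − 6) − 0 = 3, and there is no ∂_2, so H_1 ≅ Z^3.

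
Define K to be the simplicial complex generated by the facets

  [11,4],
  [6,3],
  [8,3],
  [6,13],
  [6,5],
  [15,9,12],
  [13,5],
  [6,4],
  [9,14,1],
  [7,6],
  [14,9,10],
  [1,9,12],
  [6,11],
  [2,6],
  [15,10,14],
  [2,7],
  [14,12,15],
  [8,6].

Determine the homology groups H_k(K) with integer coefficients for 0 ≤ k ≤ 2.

H_0 = Z^2,  H_1 = Z^5,  H_2 = 0.

Order the vertices as 1 < 2 < 3 < 4 < 5 < 6 < 7 < 8 < 9 < 10 < 11 < 12 < 13 < 14 < 15. Listing each simplex with vertices in this order, K has dimension 2 with simplices:

  0-simplices (15): [1], [2], [3], [4], [5], [6], [7], [8], [9], [10], [11], [12], [13], [14], [15]
  1-simplices (24): (24 of them)
  2-simplices (6): [1,9,12], [1,9,14], [9,10,14], [9,12,15], [10,14,15], [12,14,15]

giving chain groups C_0 ≅ Z^15, C_1 ≅ Z^24, C_2 ≅ Z^6.

The boundary map ∂_1: C_1 → C_0 maps an edge to its endpoints' difference, ∂[p,q] = q − p.
As a 15×24 matrix over Z this has rank 13, with invariant factors (1,1,1,1,1,1,1,1,1,1,1,1,1).

Boundary ∂_2: C_2 → C_1 sends each 2-simplex [p,q,r] to [q,r] − [p,r] + [p,q]. For instance
  ∂[9,10,14] = [10,14] − [9,14] + [9,10],
  ∂[1,9,12] = [9,12] − [1,12] + [1,9].
The 24×6 boundary matrix has rank 6 and Smith normal form diag(1,1,1,1,1,1).

From H_k ≅ ker(∂_k) / im(∂_{k+1}) we obtain:

  H_0: rank C_0 − rank ∂_1 = 15 − 13 = 2, and the invariant factors of ∂_1 are all 1, so H_0 = Z^2.
  H_1: rank ker ∂_1 − rank ∂_2 = (24 − 13) − 6 = 5, and the invariant factors of ∂_2 are all 1, so H_1 = Z^5.
  H_2: rank ker ∂_2 − rank ∂_3 = (6 − 6) − 0 = 0, and there is no ∂_3, so H_2 = 0.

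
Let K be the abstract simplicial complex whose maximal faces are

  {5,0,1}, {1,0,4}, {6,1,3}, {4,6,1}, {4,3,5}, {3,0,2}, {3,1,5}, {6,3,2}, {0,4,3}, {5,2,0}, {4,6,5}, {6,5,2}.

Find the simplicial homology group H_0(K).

H_0 ≅ Z.

We work with the vertex ordering 0 < 1 < 2 < 3 < 4 < 5 < 6. The simplices of K, each written with vertices in increasing order, are:

  0-simplices (7): [0], [1], [2], [3], [4], [5], [6]
  1-simplices (18): [0,1], [0,2], [0,3], [0,4], [0,5], [1,3], [1,4], [1,5], [1,6], [2,3], [2,5], [2,6], [3,4], [3,5], [3,6], [4,5], [4,6], [5,6]
  2-simplices (12): [0,1,4], [0,1,5], [0,2,3], [0,2,5], [0,3,4], [1,3,5], [1,3,6], [1,4,6], [2,3,6], [2,5,6], [3,4,5], [4,5,6]

Hence C_0 ≅ Z^7, C_1 ≅ Z^18, C_2 ≅ Z^12.

The boundary map ∂_1: C_1 → C_0 maps an edge to its endpoints' difference, ∂[p,q] = q − p.
As a 7×18 matrix over Z this has rank 6, with invariant factors (1,1,1,1,1,1).

∂_2: C_2 → C_1 maps a triangle to the signed sum of its edges. For instance
  ∂[3,4,5] = [4,5] − [3,5] + [3,4],
  ∂[1,3,6] = [3,6] − [1,6] + [1,3].
The 18×12 boundary matrix has rank 12 and Smith normal form diag(1,1,1,1,1,1,1,1,1,1,1,2).

Reading off H_k = ker ∂_k / im ∂_{k+1}:

  H_0: rank C_0 − rank ∂_1 = 7 − 6 = 1, and the invariant factors of ∂_1 are all 1, so H_0 = Z.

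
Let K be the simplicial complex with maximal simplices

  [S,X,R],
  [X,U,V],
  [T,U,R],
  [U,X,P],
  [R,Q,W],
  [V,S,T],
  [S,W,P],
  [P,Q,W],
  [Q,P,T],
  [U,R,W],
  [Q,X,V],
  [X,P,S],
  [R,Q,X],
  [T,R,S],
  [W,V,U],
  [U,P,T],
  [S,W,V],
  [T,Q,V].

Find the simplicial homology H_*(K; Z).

K has 9 vertices, 27 edges, 18 triangles.
rank ∂_0 = 0, rank ∂_1 = 8 ⇒ b_0 = 9 − 0 − 8 = 1; all invariant factors of ∂_1 are 1 so no torsion. So H_0 = Z.
rank ∂_1 = 8, rank ∂_2 = 17 ⇒ b_1 = 27 − 8 − 17 = 2; all invariant factors of ∂_2 are 1 so no torsion. So H_1 = Z^2.
rank ∂_2 = 17, rank ∂_3 = 0 ⇒ b_2 = 18 − 17 − 0 = 1. So H_2 = Z.

H_0 ≅ Z,  H_1 ≅ Z^2,  H_2 ≅ Z.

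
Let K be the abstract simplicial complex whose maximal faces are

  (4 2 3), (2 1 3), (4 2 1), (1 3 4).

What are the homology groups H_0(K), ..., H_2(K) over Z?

H_0 = Z,  H_1 = 0,  H_2 = Z.

Take the total order 1 < 2 < 3 < 4 on the vertex set. Then K (dimension 2) consists of the simplices:

  0-simplices (4): [1], [2], [3], [4]
  1-simplices (6): [1,2], [1,3], [1,4], [2,3], [2,4], [3,4]
  2-simplices (4): [1,2,3], [1,2,4], [1,3,4], [2,3,4]

so the chain groups are C_0 ≅ Z^4, C_1 ≅ Z^6, C_2 ≅ Z^4.

∂_1: C_1 → C_0 maps an edge to its endpoints' difference, ∂[p,q] = q − p. For instance
  ∂[1,3] = [3] − [1].
As a 4×6 matrix over Z this has rank 3, with invariant factors (1,1,1).

Boundary ∂_2: C_2 → C_1 acts by ∂[p,q,r] = [q,r] − [p,r] + [p,q]. For instance
  ∂[2,3,4] = [3,4] − [2,4] + [2,3],
  ∂[1,3,4] = [3,4] − [1,4] + [1,3].
The resulting 6×4 matrix has rank 3, and its Smith normal form has invariant factors (1,1,1).

Reading off H_k = ker ∂_k / im ∂_{k+1}:

  H_0: rank C_0 − rank ∂_1 = 4 − 3 = 1, and the invariant factors of ∂_1 are all 1, so H_0 = Z.
  H_1: rank ker ∂_1 − rank ∂_2 = (6 − 3) − 3 = 0, and the invariant factors of ∂_2 are all 1, so H_1 = 0.
  H_2: rank ker ∂_2 − rank ∂_3 = (4 − 3) − 0 = 1, and there is no ∂_3, so H_2 = Z.

As a check, the Euler characteristic is 4 − 6 + 4 = 2, which agrees with 1 − 0 + 1 = 2.
(K is a triangulation of the 2-sphere S^2.)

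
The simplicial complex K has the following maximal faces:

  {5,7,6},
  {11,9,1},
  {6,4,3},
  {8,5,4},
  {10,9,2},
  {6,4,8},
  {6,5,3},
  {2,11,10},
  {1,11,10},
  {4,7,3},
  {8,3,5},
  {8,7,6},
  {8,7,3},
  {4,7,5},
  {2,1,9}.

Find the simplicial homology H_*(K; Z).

H_0 = Z^2,  H_1 = Z ⊕ Z/2Z,  H_2 = 0.

K has 11 vertices, 25 edges, 15 triangles.
rank ∂_0 = 0, rank ∂_1 = 9 ⇒ b_0 = 11 − 0 − 9 = 2; all invariant factors of ∂_1 are 1 so no torsion. So H_0 ≅ Z^2.
rank ∂_1 = 9, rank ∂_2 = 15 ⇒ b_1 = 25 − 9 − 15 = 1; ∂_2 has invariant factor(s) [2] giving torsion. So H_1 ≅ Z ⊕ Z/2Z.
rank ∂_2 = 15, rank ∂_3 = 0 ⇒ b_2 = 15 − 15 − 0 = 0. So H_2 ≅ 0.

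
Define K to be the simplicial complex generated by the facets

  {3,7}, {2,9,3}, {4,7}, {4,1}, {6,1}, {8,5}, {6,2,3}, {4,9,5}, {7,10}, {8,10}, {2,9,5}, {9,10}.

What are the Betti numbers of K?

We work with the vertex ordering 1 < 2 < 3 < 4 < 5 < 6 < 7 < 8 < 9 < 10. The simplices of K, each written with vertices in increasing order, are:

  0-simplices (10): [1], [2], [3], [4], [5], [6], [7], [8], [9], [10]
  1-simplices (17): [1,4], [1,6], [2,3], [2,5], [2,6], [2,9], [3,6], [3,7], [3,9], [4,5], [4,7], [4,9], [5,8], [5,9], [7,10], [8,10], [9,10]
  2-simplices (4): [2,3,6], [2,3,9], [2,5,9], [4,5,9]

giving chain groups C_0 ≅ Z^10, C_1 ≅ Z^17, C_2 ≅ Z^4.

∂_1: C_1 → C_0 sends each edge [p,q] (with p < q) to q − p. For instance
  ∂[5,8] = [8] − [5].
The 10×17 boundary matrix has rank 9 and Smith normal form diag(1,1,1,1,1,1,1,1,1).

Boundary ∂_2: C_2 → C_1 sends each 2-simplex [p,q,r] to [q,r] − [p,r] + [p,q]. For instance
  ∂[2,3,6] = [3,6] − [2,6] + [2,3],
  ∂[4,5,9] = [5,9] − [4,9] + [4,5].
As a 17×4 matrix over Z this has rank 4, with invariant factors (1,1,1,1).

From H_k ≅ ker(∂_k) / im(∂_{k+1}) we obtain:

  H_0: rank C_0 − rank ∂_1 = 10 − 9 = 1, and the invariant factors of ∂_1 are all 1, so H_0 ≅ Z.
  H_1: rank ker ∂_1 − rank ∂_2 = (17 − 9) − 4 = 4, and the invariant factors of ∂_2 are all 1, so H_1 ≅ Z^4.
  H_2: rank ker ∂_2 − rank ∂_3 = (4 − 4) − 0 = 0, and there is no ∂_3, so H_2 ≅ 0.

Hence the Betti numbers are b_0 = 1, b_1 = 4, b_2 = 0.

b_0 = 1, b_1 = 4, b_2 = 0.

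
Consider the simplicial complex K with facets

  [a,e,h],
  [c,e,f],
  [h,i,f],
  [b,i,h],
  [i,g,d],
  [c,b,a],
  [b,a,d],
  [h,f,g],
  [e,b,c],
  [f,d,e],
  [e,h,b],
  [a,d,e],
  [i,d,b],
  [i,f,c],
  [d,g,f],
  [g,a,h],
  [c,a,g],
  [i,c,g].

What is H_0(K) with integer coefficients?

H_0 ≅ Z.

Take the total order a < b < c < d < e < f < g < h < i on the vertex set. Then K (dimension 2) consists of the simplices:

  0-simplices (9): a, b, c, d, e, f, g, h, i
  1-simplices (27): ab, ac, ad, ae, ag, ah, bc, bd, be, bh, bi, ce, cf, cg, ci, de, df, dg, di, ef, eh, fg, fh, fi, gh, gi, hi
  2-simplices (18): abc, abd, acg, ade, aeh, agh, bce, bdi, beh, bhi, cef, cfi, cgi, def, dfg, dgi, fgh, fhi

so the chain groups are C_0 ≅ Z^9, C_1 ≅ Z^27, C_2 ≅ Z^18.

Boundary ∂_1: C_1 → C_0 maps an edge to its endpoints' difference, ∂[p,q] = q − p. For instance
  ∂ah = h − a.
As a 9×27 matrix over Z this has rank 8, with invariant factors (1,1,1,1,1,1,1,1).

∂_2: C_2 → C_1 maps a triangle to the signed sum of its edges. For instance
  ∂cgi = gi − ci + cg,
  ∂def = ef − df + de.
The resulting 27×18 matrix has rank 18, and its Smith normal form has invariant factors (1,1,1,1,1,1,1,1,1,1,1,1,1,1,1,1,1,2).

From H_k ≅ ker(∂_k) / im(∂_{k+1}) we obtain:

  H_0: rank C_0 − rank ∂_1 = 9 − 8 = 1, and the invariant factors of ∂_1 are all 1, so H_0 ≅ Z.

(K is a triangulation of the Klein bottle.)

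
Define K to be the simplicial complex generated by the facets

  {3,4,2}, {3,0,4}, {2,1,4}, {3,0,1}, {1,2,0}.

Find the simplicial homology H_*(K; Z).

Order the vertices as 0 < 1 < 2 < 3 < 4. Listing each simplex with vertices in this order, K has dimension 2 with simplices:

  0-simplices (5): [0], [1], [2], [3], [4]
  1-simplices (10): [0,1], [0,2], [0,3], [0,4], [1,2], [1,3], [1,4], [2,3], [2,4], [3,4]
  2-simplices (5): [0,1,2], [0,1,3], [0,3,4], [1,2,4], [2,3,4]

giving chain groups C_0 ≅ Z^5, C_1 ≅ Z^10, C_2 ≅ Z^5.

∂_1: C_1 → C_0 maps an edge to its endpoints' difference, ∂[p,q] = q − p. For instance
  ∂[3,4] = [4] − [3].
As a 5×10 matrix over Z this has rank 4, with invariant factors (1,1,1,1).

The boundary map ∂_2: C_2 → C_1 acts by ∂[p,q,r] = [q,r] − [p,r] + [p,q]. For instance
  ∂[2,3,4] = [3,4] − [2,4] + [2,3],
  ∂[0,1,2] = [1,2] − [0,2] + [0,1].
The 10×5 boundary matrix has rank 5 and Smith normal form diag(1,1,1,1,1).

Now H_k = ker ∂_k / im ∂_{k+1}, so:

  H_0: rank C_0 − rank ∂_1 = 5 − 4 = 1, and the invariant factors of ∂_1 are all 1, so H_0 ≅ Z.
  H_1: rank ker ∂_1 − rank ∂_2 = (10 − 4) − 5 = 1, and the invariant factors of ∂_2 are all 1, so H_1 ≅ Z.
  H_2: rank ker ∂_2 − rank ∂_3 = (5 − 5) − 0 = 0, and there is no ∂_3, so H_2 ≅ 0.

As a check, the Euler characteristic is 5 − 10 + 5 = 0, which agrees with 1 − 1 + 0 = 0.
(K is a triangulation of the Möbius band.)

H_0 = Z,  H_1 = Z,  H_2 = 0.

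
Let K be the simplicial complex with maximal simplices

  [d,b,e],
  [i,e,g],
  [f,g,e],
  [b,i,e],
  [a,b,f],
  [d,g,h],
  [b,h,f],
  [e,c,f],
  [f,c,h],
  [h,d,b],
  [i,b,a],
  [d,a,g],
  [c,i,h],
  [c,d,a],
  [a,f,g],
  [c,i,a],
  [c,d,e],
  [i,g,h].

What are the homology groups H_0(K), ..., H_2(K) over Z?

H_0 ≅ Z,  H_1 ≅ Z^2,  H_2 ≅ Z.

Order the vertices as a < b < c < d < e < f < g < h < i. Listing each simplex with vertices in this order, K has dimension 2 with simplices:

  0-simplices (9): a, b, c, d, e, f, g, h, i
  1-simplices (27): ab, ac, ad, af, ag, ai, bd, be, bf, bh, bi, cd, ce, cf, ch, ci, de, dg, dh, ef, eg, ei, fg, fh, gh, gi, hi
  2-simplices (18): abf, abi, acd, aci, adg, afg, bde, bdh, bei, bfh, cde, cef, cfh, chi, dgh, efg, egi, ghi

Hence C_0 ≅ Z^9, C_1 ≅ Z^27, C_2 ≅ Z^18.

Boundary ∂_1: C_1 → C_0 sends each edge [p,q] (with p < q) to q − p. For instance
  ∂af = f − a.
As a 9×27 matrix over Z this has rank 8, with invariant factors (1,1,1,1,1,1,1,1).

Boundary ∂_2: C_2 → C_1 acts by ∂[p,q,r] = [q,r] − [p,r] + [p,q]. For instance
  ∂cfh = fh − ch + cf,
  ∂bde = de − be + bd.
This gives a 27×18 integer matrix of rank 17; reducing to Smith normal form yields diagonal entries (1,1,1,1,1,1,1,1,1,1,1,1,1,1,1,1,1).

From H_k ≅ ker(∂_k) / im(∂_{k+1}) we obtain:

  H_0: rank C_0 − rank ∂_1 = 9 − 8 = 1, and the invariant factors of ∂_1 are all 1, so H_0 ≅ Z.
  H_1: rank ker ∂_1 − rank ∂_2 = (27 − 8) − 17 = 2, and the invariant factors of ∂_2 are all 1, so H_1 ≅ Z^2.
  H_2: rank ker ∂_2 − rank ∂_3 = (18 − 17) − 0 = 1, and there is no ∂_3, so H_2 ≅ Z.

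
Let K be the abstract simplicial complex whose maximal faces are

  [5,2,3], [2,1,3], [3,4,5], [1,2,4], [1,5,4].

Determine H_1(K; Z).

Take the total order 1 < 2 < 3 < 4 < 5 on the vertex set. Then K (dimension 2) consists of the simplices:

  0-simplices (5): [1], [2], [3], [4], [5]
  1-simplices (10): [1,2], [1,3], [1,4], [1,5], [2,3], [2,4], [2,5], [3,4], [3,5], [4,5]
  2-simplices (5): [1,2,3], [1,2,4], [1,4,5], [2,3,5], [3,4,5]

Hence C_0 ≅ Z^5, C_1 ≅ Z^10, C_2 ≅ Z^5.

Boundary ∂_1: C_1 → C_0 sends each edge [p,q] (with p < q) to q − p. For instance
  ∂[1,4] = [4] − [1].
The resulting 5×10 matrix has rank 4, and its Smith normal form has invariant factors (1,1,1,1).

The boundary map ∂_2: C_2 → C_1 sends each 2-simplex [p,q,r] to [q,r] − [p,r] + [p,q]. For instance
  ∂[1,2,4] = [2,4] − [1,4] + [1,2],
  ∂[1,2,3] = [2,3] − [1,3] + [1,2].
This gives a 10×5 integer matrix of rank 5; reducing to Smith normal form yields diagonal entries (1,1,1,1,1).

Reading off H_k = ker ∂_k / im ∂_{k+1}:

  H_1: rank ker ∂_1 − rank ∂_2 = (10 − 4) − 5 = 1, and the invariant factors of ∂_2 are all 1, so H_1 = Z.

H_1 = Z.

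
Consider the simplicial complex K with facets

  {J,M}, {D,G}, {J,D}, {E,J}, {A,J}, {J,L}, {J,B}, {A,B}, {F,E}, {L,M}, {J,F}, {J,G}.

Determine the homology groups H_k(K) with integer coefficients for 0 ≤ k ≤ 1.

H_0 ≅ Z,  H_1 ≅ Z^4.

Order the vertices as A < B < D < E < F < G < J < L < M. Listing each simplex with vertices in this order, K has dimension 1 with simplices:

  0-simplices (9): A, B, D, E, F, G, J, L, M
  1-simplices (12): AB, AJ, BJ, DG, DJ, EF, EJ, FJ, GJ, JL, JM, LM

so the chain groups are C_0 ≅ Z^9, C_1 ≅ Z^12.

∂_1: C_1 → C_0 sends each edge [p,q] (with p < q) to q − p. For instance
  ∂GJ = J − G.
The resulting 9×12 matrix has rank 8, and its Smith normal form has invariant factors (1,1,1,1,1,1,1,1).

Now H_k = ker ∂_k / im ∂_{k+1}, so:

  H_0: rank C_0 − rank ∂_1 = 9 − 8 = 1, and the invariant factors of ∂_1 are all 1, so H_0 ≅ Z.
  H_1: rank ker ∂_1 − rank ∂_2 = (12 − 8) − 0 = 4, and there is no ∂_2, so H_1 ≅ Z^4.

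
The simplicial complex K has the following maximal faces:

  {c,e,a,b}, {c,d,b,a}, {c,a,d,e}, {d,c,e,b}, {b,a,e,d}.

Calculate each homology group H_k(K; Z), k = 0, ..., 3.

We work with the vertex ordering a < b < c < d < e. The simplices of K, each written with vertices in increasing order, are:

  0-simplices (5): a, b, c, d, e
  1-simplices (10): ab, ac, ad, ae, bc, bd, be, cd, ce, de
  2-simplices (10): abc, abd, abe, acd, ace, ade, bcd, bce, bde, cde
  3-simplices (5): abcd, abce, abde, acde, bcde

Hence C_0 ≅ Z^5, C_1 ≅ Z^10, C_2 ≅ Z^10, C_3 ≅ Z^5.

The boundary map ∂_1: C_1 → C_0 is given by ∂[p,q] = [q] − [p].
This gives a 5×10 integer matrix of rank 4; reducing to Smith normal form yields diagonal entries (1,1,1,1).

∂_2: C_2 → C_1 maps a triangle to the signed sum of its edges. For instance
  ∂ace = ce − ae + ac,
  ∂bce = ce − be + bc.
The 10×10 boundary matrix has rank 6 and Smith normal form diag(1,1,1,1,1,1).

Boundary ∂_3: C_3 → C_2 sends each 3-simplex σ to the alternating sum Σ_i (−1)^i (σ with its i-th vertex removed). For instance
  ∂abce = bce − ace + abe − abc,
  ∂bcde = cde − bde + bce − bcd.
The resulting 10×5 matrix has rank 4, and its Smith normal form has invariant factors (1,1,1,1).

From H_k ≅ ker(∂_k) / im(∂_{k+1}) we obtain:

  H_0: rank C_0 − rank ∂_1 = 5 − 4 = 1, and the invariant factors of ∂_1 are all 1, so H_0 = Z.
  H_1: rank ker ∂_1 − rank ∂_2 = (10 − 4) − 6 = 0, and the invariant factors of ∂_2 are all 1, so H_1 = 0.
  H_2: rank ker ∂_2 − rank ∂_3 = (10 − 6) − 4 = 0, and the invariant factors of ∂_3 are all 1, so H_2 = 0.
  H_3: rank ker ∂_3 − rank ∂_4 = (5 − 4) − 0 = 1, and there is no ∂_4, so H_3 = Z.

As a check, the Euler characteristic is 5 − 10 + 10 − 5 = 0, which agrees with 1 − 0 + 0 − 1 = 0.
(K is a triangulation of the 3-sphere S^3.)

H_0 ≅ Z,  H_1 = 0,  H_2 = 0,  H_3 ≅ Z.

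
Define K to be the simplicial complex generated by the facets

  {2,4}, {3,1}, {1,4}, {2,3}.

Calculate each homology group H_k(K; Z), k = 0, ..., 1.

H_0 = Z,  H_1 = Z.

Order the vertices as 1 < 2 < 3 < 4. Listing each simplex with vertices in this order, K has dimension 1 with simplices:

  0-simplices (4): [1], [2], [3], [4]
  1-simplices (4): [1,3], [1,4], [2,3], [2,4]

so the chain groups are C_0 ≅ Z^4, C_1 ≅ Z^4.

Boundary ∂_1: C_1 → C_0 sends each edge [p,q] (with p < q) to q − p.
This gives a 4×4 integer matrix of rank 3; reducing to Smith normal form yields diagonal entries (1,1,1).

From H_k ≅ ker(∂_k) / im(∂_{k+1}) we obtain:

  H_0: rank C_0 − rank ∂_1 = 4 − 3 = 1, and the invariant factors of ∂_1 are all 1, so H_0 ≅ Z.
  H_1: rank ker ∂_1 − rank ∂_2 = (4 − 3) − 0 = 1, and there is no ∂_2, so H_1 ≅ Z.

As a check, the Euler characteristic is 4 − 4 = 0, which agrees with 1 − 1 = 0.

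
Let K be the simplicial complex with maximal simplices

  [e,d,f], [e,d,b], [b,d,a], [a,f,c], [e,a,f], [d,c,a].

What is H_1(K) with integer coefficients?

H_1 = Z.

K has 6 vertices, 12 edges, 6 triangles.
rank ∂_1 = 5, rank ∂_2 = 6 ⇒ b_1 = 12 − 5 − 6 = 1; all invariant factors of ∂_2 are 1 so no torsion. So H_1 ≅ Z.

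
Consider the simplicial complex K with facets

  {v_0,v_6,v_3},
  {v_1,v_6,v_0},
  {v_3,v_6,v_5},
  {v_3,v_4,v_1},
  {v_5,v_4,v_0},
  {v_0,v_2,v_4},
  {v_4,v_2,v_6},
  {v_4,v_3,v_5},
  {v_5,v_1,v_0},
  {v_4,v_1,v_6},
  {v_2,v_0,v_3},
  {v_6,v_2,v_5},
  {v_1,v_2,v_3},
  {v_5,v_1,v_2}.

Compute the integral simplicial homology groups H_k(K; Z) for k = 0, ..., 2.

Fix the vertex order v_0 < v_1 < v_2 < v_3 < v_4 < v_5 < v_6 and write every simplex with vertices in increasing order. Then dim K = 2 and the simplices of K are:

  0-simplices (7): [v_0], [v_1], [v_2], [v_3], [v_4], [v_5], [v_6]
  1-simplices (21): (21 of them)
  2-simplices (14): (14 of them)

so the chain groups are C_0 ≅ Z^7, C_1 ≅ Z^21, C_2 ≅ Z^14.

Boundary ∂_1: C_1 → C_0 sends each edge [p,q] (with p < q) to q − p. For instance
  ∂[v_3,v_5] = [v_5] − [v_3].
This gives a 7×21 integer matrix of rank 6; reducing to Smith normal form yields diagonal entries (1,1,1,1,1,1).

∂_2: C_2 → C_1 acts by ∂[p,q,r] = [q,r] − [p,r] + [p,q]. For instance
  ∂[v_0,v_3,v_6] = [v_3,v_6] − [v_0,v_6] + [v_0,v_3],
  ∂[v_0,v_2,v_3] = [v_2,v_3] − [v_0,v_3] + [v_0,v_2].
The resulting 21×14 matrix has rank 13, and its Smith normal form has invariant factors (1,1,1,1,1,1,1,1,1,1,1,1,1).

Computing H_k = (kernel of ∂_k) / (image of ∂_{k+1}):

  H_0: rank C_0 − rank ∂_1 = 7 − 6 = 1, and the invariant factors of ∂_1 are all 1, so H_0 = Z.
  H_1: rank ker ∂_1 − rank ∂_2 = (21 − 6) − 13 = 2, and the invariant factors of ∂_2 are all 1, so H_1 = Z^2.
  H_2: rank ker ∂_2 − rank ∂_3 = (14 − 13) − 0 = 1, and there is no ∂_3, so H_2 = Z.

H_0 ≅ Z,  H_1 ≅ Z^2,  H_2 ≅ Z.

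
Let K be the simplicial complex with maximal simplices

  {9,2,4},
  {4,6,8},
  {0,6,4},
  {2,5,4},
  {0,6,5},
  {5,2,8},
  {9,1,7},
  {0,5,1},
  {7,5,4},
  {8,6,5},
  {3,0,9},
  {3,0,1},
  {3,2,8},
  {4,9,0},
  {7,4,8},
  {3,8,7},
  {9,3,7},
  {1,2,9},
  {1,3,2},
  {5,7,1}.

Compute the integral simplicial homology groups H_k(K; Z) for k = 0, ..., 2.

H_0 = Z,  H_1 = Z ⊕ Z/2Z,  H_2 = 0.

K has 10 vertices, 30 edges, 20 triangles.
rank ∂_0 = 0, rank ∂_1 = 9 ⇒ b_0 = 10 − 0 − 9 = 1; all invariant factors of ∂_1 are 1 so no torsion. So H_0 ≅ Z.
rank ∂_1 = 9, rank ∂_2 = 20 ⇒ b_1 = 30 − 9 − 20 = 1; ∂_2 has invariant factor(s) [2] giving torsion. So H_1 ≅ Z ⊕ Z/2Z.
rank ∂_2 = 20, rank ∂_3 = 0 ⇒ b_2 = 20 − 20 − 0 = 0. So H_2 ≅ 0.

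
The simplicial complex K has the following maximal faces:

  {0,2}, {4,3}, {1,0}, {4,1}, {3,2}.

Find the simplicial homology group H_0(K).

Fix the vertex order 0 < 1 < 2 < 3 < 4 and write every simplex with vertices in increasing order. Then dim K = 1 and the simplices of K are:

  0-simplices (5): [0], [1], [2], [3], [4]
  1-simplices (5): [0,1], [0,2], [1,4], [2,3], [3,4]

so the chain groups are C_0 ≅ Z^5, C_1 ≅ Z^5.

∂_1: C_1 → C_0 is given by ∂[p,q] = [q] − [p].
The 5×5 boundary matrix has rank 4 and Smith normal form diag(1,1,1,1).

From H_k ≅ ker(∂_k) / im(∂_{k+1}) we obtain:

  H_0: rank C_0 − rank ∂_1 = 5 − 4 = 1, and the invariant factors of ∂_1 are all 1, so H_0 ≅ Z.

H_0 ≅ Z.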